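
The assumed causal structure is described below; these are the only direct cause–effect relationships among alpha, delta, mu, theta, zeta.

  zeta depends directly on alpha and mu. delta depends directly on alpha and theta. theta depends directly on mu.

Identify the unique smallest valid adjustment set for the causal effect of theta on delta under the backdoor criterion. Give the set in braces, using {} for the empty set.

{}

Variables eligible for adjustment (non-descendants of theta, excluding theta and delta): {alpha, mu, zeta}.
Backdoor paths from theta to delta:
  P1: theta <- mu -> zeta <- alpha -> delta
Each backdoor path contains an unconditioned collider, so every path is already blocked with the empty conditioning set:
  P1: blocked at collider zeta (neither it nor any descendant is in the conditioning set).
The empty set is therefore the unique smallest valid set.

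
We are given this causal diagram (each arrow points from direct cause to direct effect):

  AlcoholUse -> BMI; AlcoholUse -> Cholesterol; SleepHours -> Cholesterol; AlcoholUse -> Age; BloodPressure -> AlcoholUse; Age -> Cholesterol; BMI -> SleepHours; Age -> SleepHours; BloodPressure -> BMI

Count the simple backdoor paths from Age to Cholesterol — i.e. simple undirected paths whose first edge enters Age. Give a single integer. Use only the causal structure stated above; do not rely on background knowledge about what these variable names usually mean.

3

A backdoor path from Age to Cholesterol is any simple undirected path whose first edge points into Age (i.e. leaves Age via a parent).
Parents of Age: {AlcoholUse}.
Enumerating:
  P1: Age <- AlcoholUse <- BloodPressure -> BMI -> SleepHours -> Cholesterol
  P2: Age <- AlcoholUse -> BMI -> SleepHours -> Cholesterol
  P3: Age <- AlcoholUse -> Cholesterol
That exhausts the simple backdoor paths. Count: 3.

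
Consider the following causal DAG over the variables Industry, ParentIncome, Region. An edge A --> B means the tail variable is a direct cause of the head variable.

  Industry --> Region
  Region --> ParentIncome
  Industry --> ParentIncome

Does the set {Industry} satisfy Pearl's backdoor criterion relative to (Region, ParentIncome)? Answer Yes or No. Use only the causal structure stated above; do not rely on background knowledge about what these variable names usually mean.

Backdoor paths from Region to ParentIncome (paths whose first edge points into Region):
  P1: Region <- Industry -> ParentIncome
Condition 1 (no descendant of Region in the set): holds — descendants of Region are {ParentIncome}; none are in {Industry}.
Condition 2 (every backdoor path blocked by {Industry}):
  P1: blocked at fork node Industry ∈ conditioning set.
{Industry} satisfies the backdoor criterion.

Yes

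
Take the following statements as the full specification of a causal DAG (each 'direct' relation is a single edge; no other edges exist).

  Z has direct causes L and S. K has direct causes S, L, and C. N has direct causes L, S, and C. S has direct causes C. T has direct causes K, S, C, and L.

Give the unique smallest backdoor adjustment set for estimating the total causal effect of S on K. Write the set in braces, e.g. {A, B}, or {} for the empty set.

Variables eligible for adjustment (non-descendants of S, excluding S and K): {C, L}.
Backdoor paths from S to K:
  P1: S <- C -> K
  P2: S <- C -> T <- L -> K
  P3: S <- C -> T <- K
  P4: S <- C -> N <- L -> K
  P5: S <- C -> N <- L -> T <- K
The empty set is not sufficient: P1 (S <- C -> K) has no collider blocking it and no conditioned non-collider, so it is open.
Try {C}:
  P1: blocked at fork node C ∈ conditioning set.
  P2: blocked at fork node C ∈ conditioning set.
  P3: blocked at fork node C ∈ conditioning set.
  P4: blocked at fork node C ∈ conditioning set.
  P5: blocked at fork node C ∈ conditioning set.
{C} contains no descendant of S and blocks every backdoor path.
No other singleton works — e.g. {L} leaves P1 open — so {C} is the unique smallest valid adjustment set.

{C}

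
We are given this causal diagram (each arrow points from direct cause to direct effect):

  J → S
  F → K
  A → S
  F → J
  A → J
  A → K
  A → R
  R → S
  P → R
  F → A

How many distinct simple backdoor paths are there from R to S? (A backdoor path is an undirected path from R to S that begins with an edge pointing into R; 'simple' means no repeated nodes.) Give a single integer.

A backdoor path from R to S is any simple undirected path whose first edge points into R (i.e. leaves R via a parent).
Parents of R: {A, P}.
Enumerating:
  P1: R <- A <- F -> J -> S
  P2: R <- A -> K <- F -> J -> S
  P3: R <- A -> J -> S
  P4: R <- A -> S
That exhausts the simple backdoor paths. Count: 4.

4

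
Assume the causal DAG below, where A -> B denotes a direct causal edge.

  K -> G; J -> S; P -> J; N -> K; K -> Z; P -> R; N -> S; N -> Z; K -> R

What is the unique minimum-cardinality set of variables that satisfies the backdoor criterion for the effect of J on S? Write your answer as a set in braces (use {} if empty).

Variables eligible for adjustment (non-descendants of J, excluding J and S): {G, K, N, P, R, Z}.
Backdoor paths from J to S:
  P1: J <- P -> R <- K <- N -> S
  P2: J <- P -> R <- K -> Z <- N -> S
Each backdoor path contains an unconditioned collider, so every path is already blocked with the empty conditioning set:
  P1: blocked at collider R (neither it nor any descendant is in the conditioning set).
  P2: blocked at collider R (neither it nor any descendant is in the conditioning set).
The empty set is therefore the unique smallest valid set.

{}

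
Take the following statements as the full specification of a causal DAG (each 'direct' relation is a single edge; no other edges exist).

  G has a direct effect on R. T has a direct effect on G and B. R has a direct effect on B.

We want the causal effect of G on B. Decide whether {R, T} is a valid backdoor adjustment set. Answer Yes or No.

No

Backdoor paths from G to B (paths whose first edge points into G):
  P1: G <- T -> B
Condition 1 (no descendant of G in the set): FAILS — R is a descendant of G.
Condition 2 (every backdoor path blocked by {R, T}):
  P1: blocked at fork node T ∈ conditioning set.
{R, T} does not satisfy the backdoor criterion.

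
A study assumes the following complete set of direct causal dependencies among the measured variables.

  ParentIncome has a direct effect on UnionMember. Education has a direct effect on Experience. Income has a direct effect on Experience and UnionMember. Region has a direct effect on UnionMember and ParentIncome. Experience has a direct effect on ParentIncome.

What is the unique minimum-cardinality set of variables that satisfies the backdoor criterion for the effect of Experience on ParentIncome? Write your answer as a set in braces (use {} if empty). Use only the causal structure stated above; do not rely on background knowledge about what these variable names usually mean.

Variables eligible for adjustment (non-descendants of Experience, excluding Experience and ParentIncome): {Education, Income, Region}.
Backdoor paths from Experience to ParentIncome:
  P1: Experience <- Income -> UnionMember <- Region -> ParentIncome
  P2: Experience <- Income -> UnionMember <- ParentIncome
Each backdoor path contains an unconditioned collider, so every path is already blocked with the empty conditioning set:
  P1: blocked at collider UnionMember (neither it nor any descendant is in the conditioning set).
  P2: blocked at collider UnionMember (neither it nor any descendant is in the conditioning set).
The empty set is therefore the unique smallest valid set.

{}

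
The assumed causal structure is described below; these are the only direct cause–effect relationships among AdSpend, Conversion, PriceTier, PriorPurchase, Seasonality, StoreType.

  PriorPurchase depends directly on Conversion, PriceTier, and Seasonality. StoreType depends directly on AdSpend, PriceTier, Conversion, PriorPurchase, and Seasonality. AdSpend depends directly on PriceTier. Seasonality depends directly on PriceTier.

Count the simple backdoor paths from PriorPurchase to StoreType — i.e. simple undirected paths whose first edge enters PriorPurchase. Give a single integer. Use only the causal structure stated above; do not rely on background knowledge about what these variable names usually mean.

A backdoor path from PriorPurchase to StoreType is any simple undirected path whose first edge points into PriorPurchase (i.e. leaves PriorPurchase via a parent).
Parents of PriorPurchase: {Conversion, PriceTier, Seasonality}.
Enumerating:
  P1: PriorPurchase <- Conversion -> StoreType
  P2: PriorPurchase <- PriceTier -> AdSpend -> StoreType
  P3: PriorPurchase <- PriceTier -> Seasonality -> StoreType
  P4: PriorPurchase <- PriceTier -> StoreType
  P5: PriorPurchase <- Seasonality <- PriceTier -> AdSpend -> StoreType
  P6: PriorPurchase <- Seasonality <- PriceTier -> StoreType
  P7: PriorPurchase <- Seasonality -> StoreType
That exhausts the simple backdoor paths. Count: 7.

7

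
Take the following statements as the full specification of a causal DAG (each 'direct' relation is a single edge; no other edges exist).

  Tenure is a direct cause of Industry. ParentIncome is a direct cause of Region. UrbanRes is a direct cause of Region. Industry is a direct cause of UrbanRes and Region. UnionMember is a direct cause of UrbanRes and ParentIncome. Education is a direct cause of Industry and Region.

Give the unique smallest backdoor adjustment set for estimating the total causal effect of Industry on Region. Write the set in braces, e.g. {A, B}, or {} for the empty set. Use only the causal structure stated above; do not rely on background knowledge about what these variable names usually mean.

Variables eligible for adjustment (non-descendants of Industry, excluding Industry and Region): {Education, ParentIncome, Tenure, UnionMember}.
Backdoor paths from Industry to Region:
  P1: Industry <- Education -> Region
The empty set is not sufficient: P1 (Industry <- Education -> Region) has no collider blocking it and no conditioned non-collider, so it is open.
Try {Education}:
  P1: blocked at fork node Education ∈ conditioning set.
{Education} contains no descendant of Industry and blocks every backdoor path.
No other singleton works — e.g. {UnionMember} leaves P1 open — so {Education} is the unique smallest valid adjustment set.

{Education}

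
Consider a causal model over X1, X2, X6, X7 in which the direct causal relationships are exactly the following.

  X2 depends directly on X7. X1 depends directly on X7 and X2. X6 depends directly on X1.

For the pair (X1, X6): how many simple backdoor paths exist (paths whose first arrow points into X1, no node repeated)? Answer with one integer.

0

A backdoor path from X1 to X6 is any simple undirected path whose first edge points into X1 (i.e. leaves X1 via a parent).
Parents of X1: {X2, X7}.
No simple path from any parent of X1 reaches X6 without revisiting X1, so there are no backdoor paths.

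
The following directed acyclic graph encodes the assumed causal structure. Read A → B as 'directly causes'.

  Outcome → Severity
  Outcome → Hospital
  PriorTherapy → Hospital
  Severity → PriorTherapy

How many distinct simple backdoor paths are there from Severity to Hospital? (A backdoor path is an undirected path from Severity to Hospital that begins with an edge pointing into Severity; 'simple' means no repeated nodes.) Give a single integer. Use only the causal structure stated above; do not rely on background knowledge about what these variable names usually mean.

1

A backdoor path from Severity to Hospital is any simple undirected path whose first edge points into Severity (i.e. leaves Severity via a parent).
Parents of Severity: {Outcome}.
Enumerating:
  P1: Severity <- Outcome -> Hospital
That exhausts the simple backdoor paths. Count: 1.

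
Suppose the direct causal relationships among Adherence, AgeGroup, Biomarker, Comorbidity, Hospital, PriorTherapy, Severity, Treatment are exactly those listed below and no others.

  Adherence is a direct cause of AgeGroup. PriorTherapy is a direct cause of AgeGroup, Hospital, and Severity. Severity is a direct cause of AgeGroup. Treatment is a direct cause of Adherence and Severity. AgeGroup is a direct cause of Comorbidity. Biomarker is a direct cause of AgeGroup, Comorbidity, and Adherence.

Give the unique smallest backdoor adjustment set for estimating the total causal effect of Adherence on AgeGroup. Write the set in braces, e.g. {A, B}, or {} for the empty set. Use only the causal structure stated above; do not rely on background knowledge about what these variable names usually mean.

Variables eligible for adjustment (non-descendants of Adherence, excluding Adherence and AgeGroup): {Biomarker, Hospital, PriorTherapy, Severity, Treatment}.
Backdoor paths from Adherence to AgeGroup:
  P1: Adherence <- Treatment -> Severity <- PriorTherapy -> AgeGroup
  P2: Adherence <- Treatment -> Severity -> AgeGroup
  P3: Adherence <- Biomarker -> AgeGroup
  P4: Adherence <- Biomarker -> Comorbidity <- AgeGroup
The empty set is not sufficient: P2 (Adherence <- Treatment -> Severity -> AgeGroup) has no collider blocking it and no conditioned non-collider, so it is open.
Try {Biomarker, Treatment}:
  P1: blocked at fork node Treatment ∈ conditioning set.
  P2: blocked at fork node Treatment ∈ conditioning set.
  P3: blocked at fork node Biomarker ∈ conditioning set.
  P4: blocked at fork node Biomarker ∈ conditioning set.
{Biomarker, Treatment} contains no descendant of Adherence and blocks every backdoor path.
Every element of {Biomarker, Treatment} is needed (dropping Biomarker leaves P3 open; dropping Treatment leaves P2 open), so no proper subset is valid.
Among all size-2 subsets of the eligible variables, only {Biomarker, Treatment} blocks every backdoor path, so it is the unique smallest valid adjustment set.

{Biomarker, Treatment}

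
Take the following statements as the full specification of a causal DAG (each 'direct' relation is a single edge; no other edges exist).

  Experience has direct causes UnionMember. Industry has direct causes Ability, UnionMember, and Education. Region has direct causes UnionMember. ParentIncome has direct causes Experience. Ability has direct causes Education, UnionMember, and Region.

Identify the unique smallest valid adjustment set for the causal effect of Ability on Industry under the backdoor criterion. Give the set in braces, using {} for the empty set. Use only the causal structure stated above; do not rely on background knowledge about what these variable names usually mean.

Variables eligible for adjustment (non-descendants of Ability, excluding Ability and Industry): {Education, Experience, ParentIncome, Region, UnionMember}.
Backdoor paths from Ability to Industry:
  P1: Ability <- UnionMember -> Industry
  P2: Ability <- Education -> Industry
  P3: Ability <- Region <- UnionMember -> Industry
The empty set is not sufficient: P1 (Ability <- UnionMember -> Industry) has no collider blocking it and no conditioned non-collider, so it is open.
Try {Education, UnionMember}:
  P1: blocked at fork node UnionMember ∈ conditioning set.
  P2: blocked at fork node Education ∈ conditioning set.
  P3: blocked at fork node UnionMember ∈ conditioning set.
{Education, UnionMember} contains no descendant of Ability and blocks every backdoor path.
Every element of {Education, UnionMember} is needed (dropping Education leaves P2 open; dropping UnionMember leaves P1 open), so no proper subset is valid.
Among all size-2 subsets of the eligible variables, only {Education, UnionMember} blocks every backdoor path, so it is the unique smallest valid adjustment set.

{Education, UnionMember}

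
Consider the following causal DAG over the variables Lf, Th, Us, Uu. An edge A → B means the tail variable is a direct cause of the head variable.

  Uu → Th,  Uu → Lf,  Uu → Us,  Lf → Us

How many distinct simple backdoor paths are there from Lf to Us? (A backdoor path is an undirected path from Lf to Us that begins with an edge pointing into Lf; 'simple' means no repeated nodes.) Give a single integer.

1

A backdoor path from Lf to Us is any simple undirected path whose first edge points into Lf (i.e. leaves Lf via a parent).
Parents of Lf: {Uu}.
Enumerating:
  P1: Lf <- Uu -> Us
That exhausts the simple backdoor paths. Count: 1.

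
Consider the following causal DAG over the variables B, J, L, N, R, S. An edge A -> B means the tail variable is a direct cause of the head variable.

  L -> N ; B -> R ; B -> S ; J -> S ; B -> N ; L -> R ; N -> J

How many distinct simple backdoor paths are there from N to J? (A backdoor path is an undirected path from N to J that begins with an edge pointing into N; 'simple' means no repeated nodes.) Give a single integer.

A backdoor path from N to J is any simple undirected path whose first edge points into N (i.e. leaves N via a parent).
Parents of N: {B, L}.
Enumerating:
  P1: N <- B -> S <- J
  P2: N <- L -> R <- B -> S <- J
That exhausts the simple backdoor paths. Count: 2.

2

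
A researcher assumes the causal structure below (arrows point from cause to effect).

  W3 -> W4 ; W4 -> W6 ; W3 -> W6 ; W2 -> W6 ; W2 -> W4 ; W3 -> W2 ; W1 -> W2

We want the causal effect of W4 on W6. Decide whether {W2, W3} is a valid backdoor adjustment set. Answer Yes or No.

Yes

Backdoor paths from W4 to W6 (paths whose first edge points into W4):
  P1: W4 <- W3 -> W2 -> W6
  P2: W4 <- W3 -> W6
  P3: W4 <- W2 <- W3 -> W6
  P4: W4 <- W2 -> W6
Condition 1 (no descendant of W4 in the set): holds — descendants of W4 are {W6}; none are in {W2, W3}.
Condition 2 (every backdoor path blocked by {W2, W3}):
  P1: blocked at fork node W3 ∈ conditioning set.
  P2: blocked at fork node W3 ∈ conditioning set.
  P3: blocked at chain node W2 ∈ conditioning set.
  P4: blocked at fork node W2 ∈ conditioning set.
{W2, W3} satisfies the backdoor criterion.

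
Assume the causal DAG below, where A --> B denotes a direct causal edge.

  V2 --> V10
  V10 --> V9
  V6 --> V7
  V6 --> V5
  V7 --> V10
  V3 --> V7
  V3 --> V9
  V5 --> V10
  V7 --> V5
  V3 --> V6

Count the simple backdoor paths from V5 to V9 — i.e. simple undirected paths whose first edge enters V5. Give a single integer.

7

A backdoor path from V5 to V9 is any simple undirected path whose first edge points into V5 (i.e. leaves V5 via a parent).
Parents of V5: {V6, V7}.
Enumerating:
  P1: V5 <- V6 <- V3 -> V7 -> V10 -> V9
  P2: V5 <- V6 <- V3 -> V9
  P3: V5 <- V6 -> V7 <- V3 -> V9
  P4: V5 <- V6 -> V7 -> V10 -> V9
  P5: V5 <- V7 <- V3 -> V9
  P6: V5 <- V7 <- V6 <- V3 -> V9
  P7: V5 <- V7 -> V10 -> V9
That exhausts the simple backdoor paths. Count: 7.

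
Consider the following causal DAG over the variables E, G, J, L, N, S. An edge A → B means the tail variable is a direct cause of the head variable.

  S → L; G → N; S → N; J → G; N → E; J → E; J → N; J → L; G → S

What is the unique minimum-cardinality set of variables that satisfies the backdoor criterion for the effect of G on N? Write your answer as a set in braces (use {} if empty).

Variables eligible for adjustment (non-descendants of G, excluding G and N): {J}.
Backdoor paths from G to N:
  P1: G <- J -> N
  P2: G <- J -> L <- S -> N
  P3: G <- J -> E <- N
The empty set is not sufficient: P1 (G <- J -> N) has no collider blocking it and no conditioned non-collider, so it is open.
Try {J}:
  P1: blocked at fork node J ∈ conditioning set.
  P2: blocked at fork node J ∈ conditioning set.
  P3: blocked at fork node J ∈ conditioning set.
{J} contains no descendant of G and blocks every backdoor path.
{J} is the unique smallest valid adjustment set.

{J}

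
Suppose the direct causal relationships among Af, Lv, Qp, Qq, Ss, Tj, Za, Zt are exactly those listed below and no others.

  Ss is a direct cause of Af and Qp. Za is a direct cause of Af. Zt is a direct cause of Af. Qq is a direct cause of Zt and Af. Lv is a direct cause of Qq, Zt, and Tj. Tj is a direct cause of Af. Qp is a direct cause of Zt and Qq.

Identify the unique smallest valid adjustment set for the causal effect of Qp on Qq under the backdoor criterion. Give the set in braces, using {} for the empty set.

{}

Variables eligible for adjustment (non-descendants of Qp, excluding Qp and Qq): {Lv, Ss, Tj, Za}.
Backdoor paths from Qp to Qq:
  P1: Qp <- Ss -> Af <- Tj <- Lv -> Qq
  P2: Qp <- Ss -> Af <- Tj <- Lv -> Zt <- Qq
  P3: Qp <- Ss -> Af <- Qq
  P4: Qp <- Ss -> Af <- Zt <- Lv -> Qq
  P5: Qp <- Ss -> Af <- Zt <- Qq
Each backdoor path contains an unconditioned collider, so every path is already blocked with the empty conditioning set:
  P1: blocked at collider Af (neither it nor any descendant is in the conditioning set).
  P2: blocked at collider Af (neither it nor any descendant is in the conditioning set).
  P3: blocked at collider Af (neither it nor any descendant is in the conditioning set).
  P4: blocked at collider Af (neither it nor any descendant is in the conditioning set).
  P5: blocked at collider Af (neither it nor any descendant is in the conditioning set).
The empty set is therefore the unique smallest valid set.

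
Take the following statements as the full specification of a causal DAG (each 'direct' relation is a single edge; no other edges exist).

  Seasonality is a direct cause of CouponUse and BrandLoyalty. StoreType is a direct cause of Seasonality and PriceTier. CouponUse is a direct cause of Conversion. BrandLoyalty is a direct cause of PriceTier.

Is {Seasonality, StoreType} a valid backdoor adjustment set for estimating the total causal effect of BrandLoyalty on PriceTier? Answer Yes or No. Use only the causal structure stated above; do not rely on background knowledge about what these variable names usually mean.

Yes

Backdoor paths from BrandLoyalty to PriceTier (paths whose first edge points into BrandLoyalty):
  P1: BrandLoyalty <- Seasonality <- StoreType -> PriceTier
Condition 1 (no descendant of BrandLoyalty in the set): holds — descendants of BrandLoyalty are {PriceTier}; none are in {Seasonality, StoreType}.
Condition 2 (every backdoor path blocked by {Seasonality, StoreType}):
  P1: blocked at chain node Seasonality ∈ conditioning set.
{Seasonality, StoreType} satisfies the backdoor criterion.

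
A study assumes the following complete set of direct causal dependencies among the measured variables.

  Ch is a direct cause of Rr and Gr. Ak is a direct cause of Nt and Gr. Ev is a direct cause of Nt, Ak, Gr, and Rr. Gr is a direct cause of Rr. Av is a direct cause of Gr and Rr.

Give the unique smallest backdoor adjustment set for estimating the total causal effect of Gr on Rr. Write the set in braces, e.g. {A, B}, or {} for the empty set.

{Av, Ch, Ev}

Variables eligible for adjustment (non-descendants of Gr, excluding Gr and Rr): {Ak, Av, Ch, Ev, Nt}.
Backdoor paths from Gr to Rr:
  P1: Gr <- Ev -> Rr
  P2: Gr <- Ak <- Ev -> Rr
  P3: Gr <- Ak -> Nt <- Ev -> Rr
  P4: Gr <- Av -> Rr
  P5: Gr <- Ch -> Rr
The empty set is not sufficient: P1 (Gr <- Ev -> Rr) has no collider blocking it and no conditioned non-collider, so it is open.
Try {Av, Ch, Ev}:
  P1: blocked at fork node Ev ∈ conditioning set.
  P2: blocked at fork node Ev ∈ conditioning set.
  P3: blocked at collider Nt (neither it nor any descendant is in the conditioning set).
  P4: blocked at fork node Av ∈ conditioning set.
  P5: blocked at fork node Ch ∈ conditioning set.
{Av, Ch, Ev} contains no descendant of Gr and blocks every backdoor path.
Every element of {Av, Ch, Ev} is needed (dropping Av leaves P4 open; dropping Ch leaves P5 open; dropping Ev leaves P1 open), so no proper subset is valid.
Among all size-3 subsets of the eligible variables, only {Av, Ch, Ev} blocks every backdoor path, so it is the unique smallest valid adjustment set.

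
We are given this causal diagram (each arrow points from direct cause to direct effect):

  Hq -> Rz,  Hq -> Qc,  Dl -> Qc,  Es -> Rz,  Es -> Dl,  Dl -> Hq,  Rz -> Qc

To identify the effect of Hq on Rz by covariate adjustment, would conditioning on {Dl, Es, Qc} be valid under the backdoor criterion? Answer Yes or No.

No

Backdoor paths from Hq to Rz (paths whose first edge points into Hq):
  P1: Hq <- Dl <- Es -> Rz
  P2: Hq <- Dl -> Qc <- Rz
Condition 1 (no descendant of Hq in the set): FAILS — Qc is a descendant of Hq.
Condition 2 (every backdoor path blocked by {Dl, Es, Qc}):
  P1: blocked at chain node Dl ∈ conditioning set.
  P2: blocked at fork node Dl ∈ conditioning set.
{Dl, Es, Qc} does not satisfy the backdoor criterion.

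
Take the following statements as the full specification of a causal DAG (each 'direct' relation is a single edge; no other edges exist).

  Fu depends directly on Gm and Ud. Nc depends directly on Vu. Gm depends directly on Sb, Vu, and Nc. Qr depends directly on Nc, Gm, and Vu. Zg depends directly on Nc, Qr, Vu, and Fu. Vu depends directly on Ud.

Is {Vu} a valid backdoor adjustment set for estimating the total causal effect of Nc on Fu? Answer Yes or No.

Yes

Backdoor paths from Nc to Fu (paths whose first edge points into Nc):
  P1: Nc <- Vu <- Ud -> Fu
  P2: Nc <- Vu -> Gm -> Qr -> Zg <- Fu
  P3: Nc <- Vu -> Gm -> Fu
  P4: Nc <- Vu -> Qr <- Gm -> Fu
  P5: Nc <- Vu -> Qr -> Zg <- Fu
  P6: Nc <- Vu -> Zg <- Qr <- Gm -> Fu
  P7: Nc <- Vu -> Zg <- Fu
Condition 1 (no descendant of Nc in the set): holds — descendants of Nc are {Fu, Gm, Qr, Zg}; none are in {Vu}.
Condition 2 (every backdoor path blocked by {Vu}):
  P1: blocked at chain node Vu ∈ conditioning set.
  P2: blocked at fork node Vu ∈ conditioning set.
  P3: blocked at fork node Vu ∈ conditioning set.
  P4: blocked at fork node Vu ∈ conditioning set.
  P5: blocked at fork node Vu ∈ conditioning set.
  P6: blocked at fork node Vu ∈ conditioning set.
  P7: blocked at fork node Vu ∈ conditioning set.
{Vu} satisfies the backdoor criterion.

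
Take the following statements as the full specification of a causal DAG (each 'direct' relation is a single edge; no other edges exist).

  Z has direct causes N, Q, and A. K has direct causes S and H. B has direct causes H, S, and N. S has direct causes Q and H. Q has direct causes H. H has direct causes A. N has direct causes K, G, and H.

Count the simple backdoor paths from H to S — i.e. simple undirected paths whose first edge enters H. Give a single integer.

A backdoor path from H to S is any simple undirected path whose first edge points into H (i.e. leaves H via a parent).
Parents of H: {A}.
Enumerating:
  P1: H <- A -> Z <- Q -> S
  P2: H <- A -> Z <- N <- K <- S
  P3: H <- A -> Z <- N -> B <- S
That exhausts the simple backdoor paths. Count: 3.

3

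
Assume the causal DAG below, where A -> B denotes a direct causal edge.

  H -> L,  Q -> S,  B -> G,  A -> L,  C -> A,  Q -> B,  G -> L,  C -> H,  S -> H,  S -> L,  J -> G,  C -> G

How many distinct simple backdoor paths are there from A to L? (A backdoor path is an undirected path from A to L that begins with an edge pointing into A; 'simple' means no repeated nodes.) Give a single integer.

A backdoor path from A to L is any simple undirected path whose first edge points into A (i.e. leaves A via a parent).
Parents of A: {C}.
Enumerating:
  P1: A <- C -> G <- B <- Q -> S -> H -> L
  P2: A <- C -> G <- B <- Q -> S -> L
  P3: A <- C -> G -> L
  P4: A <- C -> H <- S <- Q -> B -> G -> L
  P5: A <- C -> H <- S -> L
  P6: A <- C -> H -> L
That exhausts the simple backdoor paths. Count: 6.

6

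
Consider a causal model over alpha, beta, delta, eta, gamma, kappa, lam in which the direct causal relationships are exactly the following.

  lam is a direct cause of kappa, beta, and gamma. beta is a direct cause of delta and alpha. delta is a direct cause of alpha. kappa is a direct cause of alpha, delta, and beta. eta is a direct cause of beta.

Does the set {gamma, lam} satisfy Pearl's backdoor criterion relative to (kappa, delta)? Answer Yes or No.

Backdoor paths from kappa to delta (paths whose first edge points into kappa):
  P1: kappa <- lam -> beta -> delta
  P2: kappa <- lam -> beta -> alpha <- delta
Condition 1 (no descendant of kappa in the set): holds — descendants of kappa are {alpha, beta, delta}; none are in {gamma, lam}.
Condition 2 (every backdoor path blocked by {gamma, lam}):
  P1: blocked at fork node lam ∈ conditioning set.
  P2: blocked at fork node lam ∈ conditioning set.
{gamma, lam} satisfies the backdoor criterion.

Yes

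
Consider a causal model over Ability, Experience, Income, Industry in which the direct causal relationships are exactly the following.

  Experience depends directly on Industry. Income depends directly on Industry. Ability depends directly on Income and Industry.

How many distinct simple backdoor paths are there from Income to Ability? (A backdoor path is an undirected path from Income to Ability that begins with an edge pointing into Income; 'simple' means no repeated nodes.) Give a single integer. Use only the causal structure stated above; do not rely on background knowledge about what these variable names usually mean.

1

A backdoor path from Income to Ability is any simple undirected path whose first edge points into Income (i.e. leaves Income via a parent).
Parents of Income: {Industry}.
Enumerating:
  P1: Income <- Industry -> Ability
That exhausts the simple backdoor paths. Count: 1.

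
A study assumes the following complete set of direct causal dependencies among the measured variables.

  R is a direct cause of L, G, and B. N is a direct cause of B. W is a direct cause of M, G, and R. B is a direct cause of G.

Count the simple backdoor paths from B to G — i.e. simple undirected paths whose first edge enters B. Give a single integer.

A backdoor path from B to G is any simple undirected path whose first edge points into B (i.e. leaves B via a parent).
Parents of B: {N, R}.
Enumerating:
  P1: B <- R <- W -> G
  P2: B <- R -> G
That exhausts the simple backdoor paths. Count: 2.

2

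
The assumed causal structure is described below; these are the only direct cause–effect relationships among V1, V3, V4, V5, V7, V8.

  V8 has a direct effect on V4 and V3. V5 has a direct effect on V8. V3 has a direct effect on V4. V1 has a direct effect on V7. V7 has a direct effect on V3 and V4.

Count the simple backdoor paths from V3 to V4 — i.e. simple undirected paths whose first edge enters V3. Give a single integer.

A backdoor path from V3 to V4 is any simple undirected path whose first edge points into V3 (i.e. leaves V3 via a parent).
Parents of V3: {V7, V8}.
Enumerating:
  P1: V3 <- V7 -> V4
  P2: V3 <- V8 -> V4
That exhausts the simple backdoor paths. Count: 2.

2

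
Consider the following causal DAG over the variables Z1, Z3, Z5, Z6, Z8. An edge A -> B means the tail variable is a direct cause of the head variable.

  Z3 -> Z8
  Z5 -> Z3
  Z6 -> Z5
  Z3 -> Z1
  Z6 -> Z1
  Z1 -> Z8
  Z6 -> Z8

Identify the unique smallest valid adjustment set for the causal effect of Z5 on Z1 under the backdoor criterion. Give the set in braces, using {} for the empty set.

{Z6}

Variables eligible for adjustment (non-descendants of Z5, excluding Z5 and Z1): {Z6}.
Backdoor paths from Z5 to Z1:
  P1: Z5 <- Z6 -> Z1
  P2: Z5 <- Z6 -> Z8 <- Z3 -> Z1
  P3: Z5 <- Z6 -> Z8 <- Z1
The empty set is not sufficient: P1 (Z5 <- Z6 -> Z1) has no collider blocking it and no conditioned non-collider, so it is open.
Try {Z6}:
  P1: blocked at fork node Z6 ∈ conditioning set.
  P2: blocked at fork node Z6 ∈ conditioning set.
  P3: blocked at fork node Z6 ∈ conditioning set.
{Z6} contains no descendant of Z5 and blocks every backdoor path.
{Z6} is the unique smallest valid adjustment set.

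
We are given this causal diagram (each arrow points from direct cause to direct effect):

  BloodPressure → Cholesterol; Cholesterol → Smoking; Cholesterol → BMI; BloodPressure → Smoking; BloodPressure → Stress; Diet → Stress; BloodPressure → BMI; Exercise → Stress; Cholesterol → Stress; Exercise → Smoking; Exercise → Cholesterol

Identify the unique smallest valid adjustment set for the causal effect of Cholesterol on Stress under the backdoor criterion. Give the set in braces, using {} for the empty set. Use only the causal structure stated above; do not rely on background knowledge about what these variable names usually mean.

Variables eligible for adjustment (non-descendants of Cholesterol, excluding Cholesterol and Stress): {BloodPressure, Diet, Exercise}.
Backdoor paths from Cholesterol to Stress:
  P1: Cholesterol <- Exercise -> Stress
  P2: Cholesterol <- Exercise -> Smoking <- BloodPressure -> Stress
  P3: Cholesterol <- BloodPressure -> Stress
  P4: Cholesterol <- BloodPressure -> Smoking <- Exercise -> Stress
The empty set is not sufficient: P1 (Cholesterol <- Exercise -> Stress) has no collider blocking it and no conditioned non-collider, so it is open.
Try {BloodPressure, Exercise}:
  P1: blocked at fork node Exercise ∈ conditioning set.
  P2: blocked at fork node Exercise ∈ conditioning set.
  P3: blocked at fork node BloodPressure ∈ conditioning set.
  P4: blocked at fork node BloodPressure ∈ conditioning set.
{BloodPressure, Exercise} contains no descendant of Cholesterol and blocks every backdoor path.
Every element of {BloodPressure, Exercise} is needed (dropping BloodPressure leaves P3 open; dropping Exercise leaves P1 open), so no proper subset is valid.
Among all size-2 subsets of the eligible variables, only {BloodPressure, Exercise} blocks every backdoor path, so it is the unique smallest valid adjustment set.

{BloodPressure, Exercise}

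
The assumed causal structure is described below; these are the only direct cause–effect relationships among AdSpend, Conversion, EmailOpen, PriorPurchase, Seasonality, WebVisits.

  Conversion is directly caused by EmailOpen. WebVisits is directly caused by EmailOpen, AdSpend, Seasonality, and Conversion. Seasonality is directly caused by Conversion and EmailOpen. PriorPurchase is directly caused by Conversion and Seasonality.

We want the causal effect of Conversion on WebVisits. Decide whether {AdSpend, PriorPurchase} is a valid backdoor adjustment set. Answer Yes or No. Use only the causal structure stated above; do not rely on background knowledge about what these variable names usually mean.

Backdoor paths from Conversion to WebVisits (paths whose first edge points into Conversion):
  P1: Conversion <- EmailOpen -> Seasonality -> WebVisits
  P2: Conversion <- EmailOpen -> WebVisits
Condition 1 (no descendant of Conversion in the set): FAILS — PriorPurchase is a descendant of Conversion.
Condition 2 (every backdoor path blocked by {AdSpend, PriorPurchase}):
  P1: open — no interior node is in the conditioning set.
  P2: open — no interior node is in the conditioning set.
{AdSpend, PriorPurchase} does not satisfy the backdoor criterion.

No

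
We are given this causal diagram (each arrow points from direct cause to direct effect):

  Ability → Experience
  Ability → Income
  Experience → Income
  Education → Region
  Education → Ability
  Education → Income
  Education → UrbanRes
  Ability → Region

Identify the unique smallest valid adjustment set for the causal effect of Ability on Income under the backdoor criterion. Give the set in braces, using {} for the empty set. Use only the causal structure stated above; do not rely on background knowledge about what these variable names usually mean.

{Education}

Variables eligible for adjustment (non-descendants of Ability, excluding Ability and Income): {Education, UrbanRes}.
Backdoor paths from Ability to Income:
  P1: Ability <- Education -> Income
The empty set is not sufficient: P1 (Ability <- Education -> Income) has no collider blocking it and no conditioned non-collider, so it is open.
Try {Education}:
  P1: blocked at fork node Education ∈ conditioning set.
{Education} contains no descendant of Ability and blocks every backdoor path.
No other singleton works — e.g. {UrbanRes} leaves P1 open — so {Education} is the unique smallest valid adjustment set.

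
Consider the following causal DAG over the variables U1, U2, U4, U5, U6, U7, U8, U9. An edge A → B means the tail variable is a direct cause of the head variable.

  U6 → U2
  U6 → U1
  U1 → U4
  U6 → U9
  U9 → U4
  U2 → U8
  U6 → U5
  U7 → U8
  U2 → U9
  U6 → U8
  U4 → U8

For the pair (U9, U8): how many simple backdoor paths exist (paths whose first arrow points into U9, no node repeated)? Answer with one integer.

A backdoor path from U9 to U8 is any simple undirected path whose first edge points into U9 (i.e. leaves U9 via a parent).
Parents of U9: {U2, U6}.
Enumerating:
  P1: U9 <- U6 -> U2 -> U8
  P2: U9 <- U6 -> U1 -> U4 -> U8
  P3: U9 <- U6 -> U8
  P4: U9 <- U2 <- U6 -> U1 -> U4 -> U8
  P5: U9 <- U2 <- U6 -> U8
  P6: U9 <- U2 -> U8
That exhausts the simple backdoor paths. Count: 6.

6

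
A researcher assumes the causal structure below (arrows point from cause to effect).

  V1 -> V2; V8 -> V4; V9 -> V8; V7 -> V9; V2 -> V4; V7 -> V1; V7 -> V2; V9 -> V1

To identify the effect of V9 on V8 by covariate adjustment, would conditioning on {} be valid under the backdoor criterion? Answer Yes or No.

Yes

Backdoor paths from V9 to V8 (paths whose first edge points into V9):
  P1: V9 <- V7 -> V1 -> V2 -> V4 <- V8
  P2: V9 <- V7 -> V2 -> V4 <- V8
Condition 1 (no descendant of V9 in the set): holds — descendants of V9 are {V1, V2, V4, V8}; none are in {}.
Condition 2 (every backdoor path blocked by {}):
  P1: blocked at collider V4 (neither it nor any descendant is in the conditioning set).
  P2: blocked at collider V4 (neither it nor any descendant is in the conditioning set).
{} satisfies the backdoor criterion.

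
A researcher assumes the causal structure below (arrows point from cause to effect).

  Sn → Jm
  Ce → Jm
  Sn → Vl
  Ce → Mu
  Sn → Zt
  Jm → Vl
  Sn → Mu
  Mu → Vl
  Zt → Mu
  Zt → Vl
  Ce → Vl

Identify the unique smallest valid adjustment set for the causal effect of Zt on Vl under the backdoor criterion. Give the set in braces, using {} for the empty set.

Variables eligible for adjustment (non-descendants of Zt, excluding Zt and Vl): {Ce, Jm, Sn}.
Backdoor paths from Zt to Vl:
  P1: Zt <- Sn -> Jm <- Ce -> Mu -> Vl
  P2: Zt <- Sn -> Jm <- Ce -> Vl
  P3: Zt <- Sn -> Jm -> Vl
  P4: Zt <- Sn -> Mu <- Ce -> Jm -> Vl
  P5: Zt <- Sn -> Mu <- Ce -> Vl
  P6: Zt <- Sn -> Mu -> Vl
  P7: Zt <- Sn -> Vl
The empty set is not sufficient: P3 (Zt <- Sn -> Jm -> Vl) has no collider blocking it and no conditioned non-collider, so it is open.
Try {Sn}:
  P1: blocked at fork node Sn ∈ conditioning set.
  P2: blocked at fork node Sn ∈ conditioning set.
  P3: blocked at fork node Sn ∈ conditioning set.
  P4: blocked at fork node Sn ∈ conditioning set.
  P5: blocked at fork node Sn ∈ conditioning set.
  P6: blocked at fork node Sn ∈ conditioning set.
  P7: blocked at fork node Sn ∈ conditioning set.
{Sn} contains no descendant of Zt and blocks every backdoor path.
No other singleton works — e.g. {Ce} leaves P3 open — so {Sn} is the unique smallest valid adjustment set.

{Sn}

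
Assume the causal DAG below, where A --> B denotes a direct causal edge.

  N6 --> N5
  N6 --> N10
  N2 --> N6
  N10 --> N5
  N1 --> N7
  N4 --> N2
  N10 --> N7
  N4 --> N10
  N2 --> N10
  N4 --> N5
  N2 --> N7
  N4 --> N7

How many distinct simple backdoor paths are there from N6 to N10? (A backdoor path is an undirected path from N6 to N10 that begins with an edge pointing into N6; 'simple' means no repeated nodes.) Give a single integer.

7

A backdoor path from N6 to N10 is any simple undirected path whose first edge points into N6 (i.e. leaves N6 via a parent).
Parents of N6: {N2}.
Enumerating:
  P1: N6 <- N2 <- N4 -> N10
  P2: N6 <- N2 <- N4 -> N7 <- N10
  P3: N6 <- N2 <- N4 -> N5 <- N10
  P4: N6 <- N2 -> N10
  P5: N6 <- N2 -> N7 <- N4 -> N10
  P6: N6 <- N2 -> N7 <- N4 -> N5 <- N10
  P7: N6 <- N2 -> N7 <- N10
That exhausts the simple backdoor paths. Count: 7.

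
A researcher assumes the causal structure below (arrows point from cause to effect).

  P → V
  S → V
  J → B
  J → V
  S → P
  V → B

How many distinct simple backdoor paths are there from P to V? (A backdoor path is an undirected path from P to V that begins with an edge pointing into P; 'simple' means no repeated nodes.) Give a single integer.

A backdoor path from P to V is any simple undirected path whose first edge points into P (i.e. leaves P via a parent).
Parents of P: {S}.
Enumerating:
  P1: P <- S -> V
That exhausts the simple backdoor paths. Count: 1.

1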